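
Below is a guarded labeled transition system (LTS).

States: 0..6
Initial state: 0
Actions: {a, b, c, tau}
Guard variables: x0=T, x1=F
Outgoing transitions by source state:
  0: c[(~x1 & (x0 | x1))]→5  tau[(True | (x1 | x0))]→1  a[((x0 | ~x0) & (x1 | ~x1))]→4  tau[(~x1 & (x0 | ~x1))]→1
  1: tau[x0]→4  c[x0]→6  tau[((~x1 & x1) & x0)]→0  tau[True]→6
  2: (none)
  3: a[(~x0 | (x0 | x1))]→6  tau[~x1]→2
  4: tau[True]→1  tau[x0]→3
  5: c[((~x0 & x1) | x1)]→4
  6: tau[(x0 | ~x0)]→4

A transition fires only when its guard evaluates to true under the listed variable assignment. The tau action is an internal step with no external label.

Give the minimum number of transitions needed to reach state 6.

Answer: 2

Analysis:
BFS to 6:
  L0 = {0}
  L1 = {1,4,5}
  L2 = {3,6}
first hit 6 at d=2 via tau·c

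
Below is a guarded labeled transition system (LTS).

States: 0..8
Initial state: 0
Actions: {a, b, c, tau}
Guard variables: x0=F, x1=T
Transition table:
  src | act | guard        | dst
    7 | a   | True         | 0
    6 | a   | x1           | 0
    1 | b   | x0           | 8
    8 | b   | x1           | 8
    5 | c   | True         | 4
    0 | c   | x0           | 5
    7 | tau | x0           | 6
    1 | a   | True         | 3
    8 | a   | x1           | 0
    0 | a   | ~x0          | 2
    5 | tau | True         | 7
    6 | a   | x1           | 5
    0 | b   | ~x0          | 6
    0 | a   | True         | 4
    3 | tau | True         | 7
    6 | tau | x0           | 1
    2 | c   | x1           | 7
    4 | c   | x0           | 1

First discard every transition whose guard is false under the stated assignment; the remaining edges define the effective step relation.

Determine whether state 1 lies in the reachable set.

13 transition(s) survive guard evaluation.
Layer 0: {0}
Layer 1: {2,4,6}  cumulative {0,2,4,6}
Layer 2: {5,7}  cumulative {0,2,4,5,6,7}
Reachable = {0,2,4,5,6,7}

Answer: UNREACHABLE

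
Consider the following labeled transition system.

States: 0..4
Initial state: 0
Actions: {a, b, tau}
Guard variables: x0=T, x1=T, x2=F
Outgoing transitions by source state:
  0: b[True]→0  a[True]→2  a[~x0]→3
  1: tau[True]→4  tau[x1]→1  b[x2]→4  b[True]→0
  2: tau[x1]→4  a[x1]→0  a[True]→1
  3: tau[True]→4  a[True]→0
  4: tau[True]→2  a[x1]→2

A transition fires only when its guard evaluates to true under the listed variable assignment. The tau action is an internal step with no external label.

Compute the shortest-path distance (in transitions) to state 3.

Layered search for 3:
  depth 0: {0}
  depth 1: {2}
  depth 2: {1,4}
3 never appears.

Answer: UNREACHABLE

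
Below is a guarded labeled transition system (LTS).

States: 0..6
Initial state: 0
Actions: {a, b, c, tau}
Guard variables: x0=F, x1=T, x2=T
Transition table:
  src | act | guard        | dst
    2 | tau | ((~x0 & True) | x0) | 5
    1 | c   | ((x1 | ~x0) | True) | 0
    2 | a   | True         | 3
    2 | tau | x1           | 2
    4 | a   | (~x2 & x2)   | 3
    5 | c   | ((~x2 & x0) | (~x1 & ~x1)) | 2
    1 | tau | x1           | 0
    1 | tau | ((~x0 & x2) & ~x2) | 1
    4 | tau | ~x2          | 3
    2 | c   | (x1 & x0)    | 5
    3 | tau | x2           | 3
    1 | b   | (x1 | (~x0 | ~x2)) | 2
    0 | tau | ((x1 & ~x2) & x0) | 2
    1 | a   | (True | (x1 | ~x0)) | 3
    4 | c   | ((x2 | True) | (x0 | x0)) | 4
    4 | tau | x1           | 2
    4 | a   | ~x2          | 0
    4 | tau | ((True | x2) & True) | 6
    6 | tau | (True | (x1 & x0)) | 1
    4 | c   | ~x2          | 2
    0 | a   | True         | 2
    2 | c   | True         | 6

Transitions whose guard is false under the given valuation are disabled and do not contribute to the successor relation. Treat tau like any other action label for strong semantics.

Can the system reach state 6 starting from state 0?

Answer: REACHABLE

Analysis:
14 transition(s) survive guard evaluation.
depth 0: {0}
depth 1: {2}  cumulative {0,2}
depth 2: {3,5,6}  cumulative {0,2,3,5,6}
depth 3: {1}  cumulative {0,1,2,3,5,6}
Reachable = {0,1,2,3,5,6}
witness 6: a·c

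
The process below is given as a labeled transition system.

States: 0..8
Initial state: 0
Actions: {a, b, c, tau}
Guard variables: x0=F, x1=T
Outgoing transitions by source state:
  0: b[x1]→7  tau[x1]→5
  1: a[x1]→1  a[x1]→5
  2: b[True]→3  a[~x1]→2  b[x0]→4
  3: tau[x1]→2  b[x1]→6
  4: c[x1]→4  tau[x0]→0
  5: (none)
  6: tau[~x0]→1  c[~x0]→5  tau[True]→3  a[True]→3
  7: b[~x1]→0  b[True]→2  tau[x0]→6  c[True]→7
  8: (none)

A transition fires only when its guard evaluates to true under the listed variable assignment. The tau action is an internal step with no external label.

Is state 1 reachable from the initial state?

After dropping false guards: 14 live edges.
Layer 0: {0}
Layer 1: {5,7}  total {0,5,7}
Layer 2: {2}  total {0,2,5,7}
Layer 3: {3}  total {0,2,3,5,7}
Layer 4: {6}  total {0,2,3,5,6,7}
Layer 5: {1}  total {0,1,2,3,5,6,7}
Reach set: {0,1,2,3,5,6,7}
trace reaching 1: b·b·b·b·tau

Answer: REACHABLE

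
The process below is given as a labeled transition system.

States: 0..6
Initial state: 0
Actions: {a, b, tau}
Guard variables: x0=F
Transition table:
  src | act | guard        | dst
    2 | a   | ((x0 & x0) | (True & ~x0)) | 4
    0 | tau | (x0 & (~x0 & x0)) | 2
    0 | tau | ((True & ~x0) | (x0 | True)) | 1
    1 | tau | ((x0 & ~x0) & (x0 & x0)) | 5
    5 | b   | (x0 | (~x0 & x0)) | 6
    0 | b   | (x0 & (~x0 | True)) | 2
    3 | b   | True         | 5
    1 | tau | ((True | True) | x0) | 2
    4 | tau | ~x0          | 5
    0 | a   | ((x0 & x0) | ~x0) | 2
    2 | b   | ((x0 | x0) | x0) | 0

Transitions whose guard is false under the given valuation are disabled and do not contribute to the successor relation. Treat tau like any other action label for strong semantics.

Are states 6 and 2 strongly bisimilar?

Refine partition for ~:
  round 0: {{0,1,2,3,4,5,6}}
  round 1: {{0},{1,4},{2},{3},{5,6}}
  round 2: {{0},{1},{2},{3},{4},{5,6}}
6 equivalence class(es) (converged in 3)
class of 6: {5,6}; class of 2: {2}

Answer: NOT BISIMILAR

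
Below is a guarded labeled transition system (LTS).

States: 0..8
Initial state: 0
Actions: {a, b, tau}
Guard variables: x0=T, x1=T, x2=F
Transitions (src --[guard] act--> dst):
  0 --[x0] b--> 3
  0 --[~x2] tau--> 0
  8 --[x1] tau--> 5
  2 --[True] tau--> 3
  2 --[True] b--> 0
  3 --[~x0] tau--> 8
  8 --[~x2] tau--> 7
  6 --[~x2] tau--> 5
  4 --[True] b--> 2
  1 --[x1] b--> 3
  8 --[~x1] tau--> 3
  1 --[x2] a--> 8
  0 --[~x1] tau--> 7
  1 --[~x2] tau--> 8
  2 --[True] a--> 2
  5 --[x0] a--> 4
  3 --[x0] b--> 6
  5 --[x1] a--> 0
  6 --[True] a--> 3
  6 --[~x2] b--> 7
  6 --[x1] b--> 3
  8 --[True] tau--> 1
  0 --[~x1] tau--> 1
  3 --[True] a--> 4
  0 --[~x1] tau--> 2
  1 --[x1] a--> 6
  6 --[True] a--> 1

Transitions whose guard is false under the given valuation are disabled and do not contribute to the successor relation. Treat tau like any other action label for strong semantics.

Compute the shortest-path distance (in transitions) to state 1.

Answer: 3

Analysis:
Layered search for 1:
  depth 0: {0}
  depth 1: {3}
  depth 2: {4,6}
  depth 3: {1,2,5,7}
1 enters at depth 3; path b·b·a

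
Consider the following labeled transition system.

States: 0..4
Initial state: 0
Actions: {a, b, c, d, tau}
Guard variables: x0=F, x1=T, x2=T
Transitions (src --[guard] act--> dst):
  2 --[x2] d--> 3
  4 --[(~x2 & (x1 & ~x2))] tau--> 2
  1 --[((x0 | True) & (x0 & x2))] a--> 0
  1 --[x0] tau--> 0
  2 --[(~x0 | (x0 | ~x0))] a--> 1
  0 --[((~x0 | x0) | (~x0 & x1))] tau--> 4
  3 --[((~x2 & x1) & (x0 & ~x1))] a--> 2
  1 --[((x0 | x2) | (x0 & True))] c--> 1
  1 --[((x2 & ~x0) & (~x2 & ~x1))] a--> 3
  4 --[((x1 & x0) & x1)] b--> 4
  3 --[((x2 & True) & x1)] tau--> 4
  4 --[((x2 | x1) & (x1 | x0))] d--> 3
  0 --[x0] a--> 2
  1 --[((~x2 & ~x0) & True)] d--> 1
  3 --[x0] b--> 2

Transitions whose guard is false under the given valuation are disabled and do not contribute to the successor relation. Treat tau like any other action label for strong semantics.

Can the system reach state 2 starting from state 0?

Answer: UNREACHABLE

Analysis:
6 transition(s) survive guard evaluation.
Layer 0: {0}
Layer 1: {4}  total {0,4}
Layer 2: {3}  total {0,3,4}
R = {0,3,4}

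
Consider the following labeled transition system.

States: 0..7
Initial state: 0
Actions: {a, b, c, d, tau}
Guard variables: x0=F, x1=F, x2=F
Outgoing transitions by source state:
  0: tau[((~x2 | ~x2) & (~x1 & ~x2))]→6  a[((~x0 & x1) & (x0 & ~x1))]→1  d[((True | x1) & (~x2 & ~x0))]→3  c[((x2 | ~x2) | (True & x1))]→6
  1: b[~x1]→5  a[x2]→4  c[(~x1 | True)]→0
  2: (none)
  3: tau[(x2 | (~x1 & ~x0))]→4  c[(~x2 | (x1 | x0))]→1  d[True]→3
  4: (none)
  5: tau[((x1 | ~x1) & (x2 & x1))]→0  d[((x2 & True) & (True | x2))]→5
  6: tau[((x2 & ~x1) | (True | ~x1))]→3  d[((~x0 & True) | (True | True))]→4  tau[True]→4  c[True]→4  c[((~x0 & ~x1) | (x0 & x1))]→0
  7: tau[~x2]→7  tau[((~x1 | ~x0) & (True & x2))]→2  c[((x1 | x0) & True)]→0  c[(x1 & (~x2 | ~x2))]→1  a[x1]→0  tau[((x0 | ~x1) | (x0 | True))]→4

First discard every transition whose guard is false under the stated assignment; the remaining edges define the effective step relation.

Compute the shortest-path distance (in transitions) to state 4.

Answer: 2

Analysis:
Layered search for 4:
  L0 = {0}
  L1 = {3,6}
  L2 = {1,4}
depth(4)=2, e.g. c·c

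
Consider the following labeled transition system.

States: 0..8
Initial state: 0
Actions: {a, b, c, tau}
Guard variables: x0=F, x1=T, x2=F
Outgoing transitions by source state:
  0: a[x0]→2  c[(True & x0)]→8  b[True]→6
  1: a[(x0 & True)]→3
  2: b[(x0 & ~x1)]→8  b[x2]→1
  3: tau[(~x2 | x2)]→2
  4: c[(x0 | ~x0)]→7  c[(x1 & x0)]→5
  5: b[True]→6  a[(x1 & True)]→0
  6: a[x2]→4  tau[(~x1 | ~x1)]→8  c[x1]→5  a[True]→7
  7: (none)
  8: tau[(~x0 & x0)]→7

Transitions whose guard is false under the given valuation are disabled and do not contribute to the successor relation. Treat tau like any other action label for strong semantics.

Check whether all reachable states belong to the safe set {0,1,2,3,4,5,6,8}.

Inv-set: {0,1,2,3,4,5,6,8}
Reach set: {0,5,6,7}
  0: ✓
  5: ✓
  6: ✓
  7: ✗ unsafe
witness against invariant: b·a → 7

Answer: INVARIANT VIOLATED at state 7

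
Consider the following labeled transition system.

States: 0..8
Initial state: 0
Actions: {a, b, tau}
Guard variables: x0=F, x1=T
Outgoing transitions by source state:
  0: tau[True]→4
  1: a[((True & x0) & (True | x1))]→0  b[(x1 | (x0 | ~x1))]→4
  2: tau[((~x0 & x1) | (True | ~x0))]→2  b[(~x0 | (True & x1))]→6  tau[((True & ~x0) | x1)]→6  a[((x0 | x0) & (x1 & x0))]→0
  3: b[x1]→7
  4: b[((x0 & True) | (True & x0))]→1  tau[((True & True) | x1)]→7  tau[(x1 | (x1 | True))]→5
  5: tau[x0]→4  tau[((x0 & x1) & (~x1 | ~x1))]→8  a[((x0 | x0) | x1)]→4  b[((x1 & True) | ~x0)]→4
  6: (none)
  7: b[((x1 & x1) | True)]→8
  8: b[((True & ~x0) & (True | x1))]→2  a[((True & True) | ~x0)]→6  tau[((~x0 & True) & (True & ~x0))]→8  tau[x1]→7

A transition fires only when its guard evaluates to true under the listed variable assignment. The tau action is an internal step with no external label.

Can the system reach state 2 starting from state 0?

After dropping false guards: 15 live edges.
Layer 0: {0}
Layer 1: {4}  total {0,4}
Layer 2: {5,7}  total {0,4,5,7}
Layer 3: {8}  total {0,4,5,7,8}
Layer 4: {2,6}  total {0,2,4,5,6,7,8}
R = {0,2,4,5,6,7,8}
Path to 2: tau·tau·b·b

Answer: REACHABLE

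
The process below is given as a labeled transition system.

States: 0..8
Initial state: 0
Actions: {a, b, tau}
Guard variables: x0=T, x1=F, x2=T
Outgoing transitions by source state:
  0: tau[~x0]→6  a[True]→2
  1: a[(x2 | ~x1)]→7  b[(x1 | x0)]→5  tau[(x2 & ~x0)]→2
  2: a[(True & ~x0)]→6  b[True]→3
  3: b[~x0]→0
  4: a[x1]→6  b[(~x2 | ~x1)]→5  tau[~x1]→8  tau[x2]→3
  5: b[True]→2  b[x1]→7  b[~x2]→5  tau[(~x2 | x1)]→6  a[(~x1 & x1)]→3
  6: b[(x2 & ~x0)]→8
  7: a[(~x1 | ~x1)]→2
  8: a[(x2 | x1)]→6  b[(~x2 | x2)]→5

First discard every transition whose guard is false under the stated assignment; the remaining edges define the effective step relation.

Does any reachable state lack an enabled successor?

R = {0,2,3}
  0: a→2  [deg 1]
  2: b→3  [deg 1]
  3: ∅  [deadlock]
trace reaching 3: a·b

Answer: DEADLOCK at state 3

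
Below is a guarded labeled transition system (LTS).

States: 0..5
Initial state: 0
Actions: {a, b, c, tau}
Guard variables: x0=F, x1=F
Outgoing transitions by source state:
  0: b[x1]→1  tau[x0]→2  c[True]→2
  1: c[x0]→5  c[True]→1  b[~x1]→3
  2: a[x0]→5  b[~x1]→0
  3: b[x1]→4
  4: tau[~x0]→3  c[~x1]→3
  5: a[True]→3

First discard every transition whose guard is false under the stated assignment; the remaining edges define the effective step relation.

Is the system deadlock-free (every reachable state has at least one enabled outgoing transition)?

Answer: DEADLOCK-FREE

Trace:
Reach set: {0,2}
  0: c→2  [1 exit(s)]
  2: b→0  [1 exit(s)]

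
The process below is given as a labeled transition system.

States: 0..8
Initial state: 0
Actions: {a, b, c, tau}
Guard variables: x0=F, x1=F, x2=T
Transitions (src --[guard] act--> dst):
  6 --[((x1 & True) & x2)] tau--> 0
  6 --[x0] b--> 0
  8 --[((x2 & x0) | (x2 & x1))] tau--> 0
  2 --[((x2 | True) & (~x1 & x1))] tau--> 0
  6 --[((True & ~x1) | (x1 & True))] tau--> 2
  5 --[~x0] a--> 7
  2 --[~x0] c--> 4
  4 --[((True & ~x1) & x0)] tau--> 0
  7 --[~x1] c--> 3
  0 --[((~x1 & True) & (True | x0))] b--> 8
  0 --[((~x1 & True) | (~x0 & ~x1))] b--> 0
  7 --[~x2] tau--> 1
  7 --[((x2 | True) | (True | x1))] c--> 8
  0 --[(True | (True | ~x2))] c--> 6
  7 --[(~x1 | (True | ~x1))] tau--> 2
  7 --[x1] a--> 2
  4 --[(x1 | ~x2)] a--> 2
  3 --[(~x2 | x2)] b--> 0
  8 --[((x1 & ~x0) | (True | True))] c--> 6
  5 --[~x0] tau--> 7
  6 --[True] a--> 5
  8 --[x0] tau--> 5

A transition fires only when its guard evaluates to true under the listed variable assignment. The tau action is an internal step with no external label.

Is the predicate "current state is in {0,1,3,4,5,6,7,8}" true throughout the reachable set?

Answer: INVARIANT VIOLATED at state 2

Working:
Allowed set {0,1,3,4,5,6,7,8}
Reachable = {0,2,3,4,5,6,7,8}
  0: ✓
  2: ✗ unsafe
  3: ✓
  4: ✓
  5: ✓
  6: ✓
  7: ✓
  8: ✓
reach 2 via c·tau — violates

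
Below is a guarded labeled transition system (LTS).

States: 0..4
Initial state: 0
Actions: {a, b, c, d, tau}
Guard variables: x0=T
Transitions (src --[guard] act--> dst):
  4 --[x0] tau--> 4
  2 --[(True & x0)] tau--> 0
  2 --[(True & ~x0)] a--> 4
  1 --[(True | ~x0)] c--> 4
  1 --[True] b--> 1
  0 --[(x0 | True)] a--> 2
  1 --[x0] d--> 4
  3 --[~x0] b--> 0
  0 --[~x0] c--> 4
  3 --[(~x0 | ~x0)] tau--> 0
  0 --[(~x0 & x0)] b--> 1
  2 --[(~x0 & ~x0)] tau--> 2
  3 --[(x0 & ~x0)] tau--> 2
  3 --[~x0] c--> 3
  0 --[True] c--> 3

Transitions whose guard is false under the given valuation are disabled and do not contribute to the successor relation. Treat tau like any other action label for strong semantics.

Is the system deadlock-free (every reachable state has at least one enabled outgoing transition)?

Reach set: {0,2,3}
  0: a→2  c→3  [2 exit(s)]
  2: tau→0  [1 exit(s)]
  3: ∅  [STUCK]
witness 3: c

Answer: DEADLOCK at state 3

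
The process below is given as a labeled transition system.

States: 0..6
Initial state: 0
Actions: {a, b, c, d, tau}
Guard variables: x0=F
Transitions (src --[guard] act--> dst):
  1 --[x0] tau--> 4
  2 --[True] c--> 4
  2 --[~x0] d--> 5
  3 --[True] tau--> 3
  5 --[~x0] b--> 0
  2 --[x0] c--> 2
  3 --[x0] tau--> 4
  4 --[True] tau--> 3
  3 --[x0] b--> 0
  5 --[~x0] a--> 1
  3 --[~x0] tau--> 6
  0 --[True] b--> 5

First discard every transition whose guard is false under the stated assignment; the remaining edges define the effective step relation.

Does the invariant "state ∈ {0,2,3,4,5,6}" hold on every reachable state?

Allowed set {0,2,3,4,5,6}
Reachable = {0,1,5}
  0: ok
  1: ✗ unsafe
  5: ok
counterexample path to 1: b·a

Answer: INVARIANT VIOLATED at state 1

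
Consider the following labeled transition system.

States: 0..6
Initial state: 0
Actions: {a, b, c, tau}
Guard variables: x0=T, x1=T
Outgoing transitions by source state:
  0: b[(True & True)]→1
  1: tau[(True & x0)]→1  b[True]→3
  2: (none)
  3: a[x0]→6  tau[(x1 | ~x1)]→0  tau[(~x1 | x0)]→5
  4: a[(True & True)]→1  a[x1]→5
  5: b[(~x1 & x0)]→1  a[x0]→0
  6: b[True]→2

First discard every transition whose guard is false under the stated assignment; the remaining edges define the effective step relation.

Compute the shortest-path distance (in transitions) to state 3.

Answer: 2

Working:
Breadth-first toward 3:
  depth 0: {0}
  depth 1: {1}
  depth 2: {3}
3 enters at depth 2; path b·b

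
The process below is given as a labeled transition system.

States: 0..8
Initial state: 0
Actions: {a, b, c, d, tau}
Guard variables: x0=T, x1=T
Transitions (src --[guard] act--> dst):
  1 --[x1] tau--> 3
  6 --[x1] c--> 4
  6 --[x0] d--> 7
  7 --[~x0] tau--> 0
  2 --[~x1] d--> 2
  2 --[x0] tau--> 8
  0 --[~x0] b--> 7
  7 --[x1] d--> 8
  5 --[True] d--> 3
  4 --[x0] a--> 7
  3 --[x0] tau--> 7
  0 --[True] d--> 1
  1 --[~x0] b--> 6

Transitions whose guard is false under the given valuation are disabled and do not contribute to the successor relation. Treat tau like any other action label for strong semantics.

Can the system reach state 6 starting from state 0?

Answer: UNREACHABLE

Trace:
After dropping false guards: 9 live edges.
Layer 0: {0}
Layer 1: {1}  now seen {0,1}
Layer 2: {3}  now seen {0,1,3}
Layer 3: {7}  now seen {0,1,3,7}
Layer 4: {8}  now seen {0,1,3,7,8}
Reach set: {0,1,3,7,8}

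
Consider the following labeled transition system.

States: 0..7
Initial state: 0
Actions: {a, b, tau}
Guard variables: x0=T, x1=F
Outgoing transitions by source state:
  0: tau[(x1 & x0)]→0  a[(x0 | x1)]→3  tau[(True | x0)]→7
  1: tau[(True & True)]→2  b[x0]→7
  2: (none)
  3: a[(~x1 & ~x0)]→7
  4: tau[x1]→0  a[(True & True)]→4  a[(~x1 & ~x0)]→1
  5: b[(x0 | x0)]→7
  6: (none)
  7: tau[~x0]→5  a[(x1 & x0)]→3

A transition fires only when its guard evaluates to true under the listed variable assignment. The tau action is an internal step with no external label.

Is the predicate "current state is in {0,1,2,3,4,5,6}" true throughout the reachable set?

Answer: INVARIANT VIOLATED at state 7

Working:
Inv-set: {0,1,2,3,4,5,6}
Reachable = {0,3,7}
  0: ok
  3: ok
  7: ✗ unsafe
reach 7 via tau — violates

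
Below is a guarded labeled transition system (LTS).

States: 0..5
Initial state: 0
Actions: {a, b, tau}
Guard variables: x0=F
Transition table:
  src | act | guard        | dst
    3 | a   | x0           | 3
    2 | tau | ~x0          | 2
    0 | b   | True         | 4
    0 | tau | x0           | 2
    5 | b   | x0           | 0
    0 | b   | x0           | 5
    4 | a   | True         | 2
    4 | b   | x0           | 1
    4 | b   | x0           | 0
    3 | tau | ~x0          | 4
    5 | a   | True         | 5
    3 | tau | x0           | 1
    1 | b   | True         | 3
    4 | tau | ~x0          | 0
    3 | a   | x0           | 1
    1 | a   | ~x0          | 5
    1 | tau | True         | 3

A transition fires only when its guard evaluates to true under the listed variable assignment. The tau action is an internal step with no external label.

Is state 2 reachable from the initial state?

9 transition(s) survive guard evaluation.
depth 0: {0}
depth 1: {4}  cumulative {0,4}
depth 2: {2}  cumulative {0,2,4}
Reach set: {0,2,4}
Path to 2: b·a

Answer: REACHABLE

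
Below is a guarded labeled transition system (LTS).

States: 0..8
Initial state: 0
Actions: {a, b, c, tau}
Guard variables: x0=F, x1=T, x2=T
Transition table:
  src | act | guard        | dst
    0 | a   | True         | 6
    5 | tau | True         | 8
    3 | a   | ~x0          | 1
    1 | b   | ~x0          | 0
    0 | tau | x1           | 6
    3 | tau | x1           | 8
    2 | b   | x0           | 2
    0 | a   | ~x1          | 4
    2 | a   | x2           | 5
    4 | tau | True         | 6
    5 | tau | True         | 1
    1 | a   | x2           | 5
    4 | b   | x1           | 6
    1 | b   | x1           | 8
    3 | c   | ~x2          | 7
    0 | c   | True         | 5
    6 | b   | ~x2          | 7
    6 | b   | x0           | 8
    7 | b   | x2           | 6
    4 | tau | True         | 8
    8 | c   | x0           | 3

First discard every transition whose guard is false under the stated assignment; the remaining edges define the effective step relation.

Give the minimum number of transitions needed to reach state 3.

Breadth-first toward 3:
  L0 = {0}
  L1 = {5,6}
  L2 = {1,8}
3 never appears.

Answer: UNREACHABLE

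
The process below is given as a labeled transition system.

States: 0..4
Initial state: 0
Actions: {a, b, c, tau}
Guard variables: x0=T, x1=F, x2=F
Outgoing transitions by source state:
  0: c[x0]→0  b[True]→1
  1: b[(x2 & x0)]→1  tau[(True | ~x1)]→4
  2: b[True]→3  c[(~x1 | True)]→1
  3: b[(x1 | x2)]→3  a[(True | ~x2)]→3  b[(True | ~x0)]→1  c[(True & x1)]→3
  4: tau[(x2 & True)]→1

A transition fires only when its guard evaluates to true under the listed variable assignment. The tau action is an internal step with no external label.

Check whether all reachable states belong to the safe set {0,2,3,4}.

Allowed set {0,2,3,4}
Reach set: {0,1,4}
  0: ok
  1: outside
  4: ok
witness against invariant: b → 1

Answer: INVARIANT VIOLATED at state 1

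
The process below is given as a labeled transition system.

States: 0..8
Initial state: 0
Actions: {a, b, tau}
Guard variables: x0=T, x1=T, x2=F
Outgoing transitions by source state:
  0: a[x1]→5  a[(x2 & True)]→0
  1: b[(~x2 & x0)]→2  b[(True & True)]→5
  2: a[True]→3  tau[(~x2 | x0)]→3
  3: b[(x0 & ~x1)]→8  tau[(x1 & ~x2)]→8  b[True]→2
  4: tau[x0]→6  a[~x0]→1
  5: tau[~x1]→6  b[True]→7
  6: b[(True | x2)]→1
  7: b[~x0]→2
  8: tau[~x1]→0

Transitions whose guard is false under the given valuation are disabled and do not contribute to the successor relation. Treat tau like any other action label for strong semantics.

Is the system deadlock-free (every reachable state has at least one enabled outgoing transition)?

Reachable = {0,5,7}
  0: a→5  [1 out]
  5: b→7  [1 out]
  7: ∅  [deadlock]
trace reaching 7: a·b

Answer: DEADLOCK at state 7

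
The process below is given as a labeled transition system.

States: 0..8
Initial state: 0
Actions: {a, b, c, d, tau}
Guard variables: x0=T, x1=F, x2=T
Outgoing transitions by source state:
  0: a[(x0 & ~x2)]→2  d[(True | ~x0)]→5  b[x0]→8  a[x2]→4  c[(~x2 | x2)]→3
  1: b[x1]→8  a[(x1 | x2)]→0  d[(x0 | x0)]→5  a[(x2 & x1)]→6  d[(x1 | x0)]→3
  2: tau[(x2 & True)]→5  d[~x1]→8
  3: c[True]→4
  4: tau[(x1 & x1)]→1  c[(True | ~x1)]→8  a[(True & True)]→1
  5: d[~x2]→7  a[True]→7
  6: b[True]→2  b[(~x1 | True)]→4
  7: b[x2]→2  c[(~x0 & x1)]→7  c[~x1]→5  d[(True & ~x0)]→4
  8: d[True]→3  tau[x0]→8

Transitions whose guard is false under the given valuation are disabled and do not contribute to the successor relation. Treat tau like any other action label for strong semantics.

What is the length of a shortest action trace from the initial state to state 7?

BFS to 7:
  depth 0: {0}
  depth 1: {3,4,5,8}
  depth 2: {1,7}
first hit 7 at d=2 via d·a

Answer: 2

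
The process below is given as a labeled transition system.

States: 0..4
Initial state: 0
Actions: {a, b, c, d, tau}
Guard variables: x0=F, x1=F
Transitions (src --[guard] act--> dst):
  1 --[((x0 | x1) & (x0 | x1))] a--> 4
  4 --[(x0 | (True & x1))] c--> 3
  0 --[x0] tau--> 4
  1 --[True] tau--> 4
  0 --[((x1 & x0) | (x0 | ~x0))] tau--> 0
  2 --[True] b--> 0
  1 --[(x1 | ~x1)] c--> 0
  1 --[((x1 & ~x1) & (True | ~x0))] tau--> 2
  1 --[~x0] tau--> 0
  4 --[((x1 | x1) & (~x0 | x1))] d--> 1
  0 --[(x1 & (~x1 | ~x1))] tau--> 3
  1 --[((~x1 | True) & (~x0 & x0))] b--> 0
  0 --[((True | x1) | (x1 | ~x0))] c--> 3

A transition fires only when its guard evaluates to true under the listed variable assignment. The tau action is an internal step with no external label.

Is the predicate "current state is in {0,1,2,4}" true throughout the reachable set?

Inv-set: {0,1,2,4}
R = {0,3}
  0: safe
  3: outside
witness against invariant: c → 3

Answer: INVARIANT VIOLATED at state 3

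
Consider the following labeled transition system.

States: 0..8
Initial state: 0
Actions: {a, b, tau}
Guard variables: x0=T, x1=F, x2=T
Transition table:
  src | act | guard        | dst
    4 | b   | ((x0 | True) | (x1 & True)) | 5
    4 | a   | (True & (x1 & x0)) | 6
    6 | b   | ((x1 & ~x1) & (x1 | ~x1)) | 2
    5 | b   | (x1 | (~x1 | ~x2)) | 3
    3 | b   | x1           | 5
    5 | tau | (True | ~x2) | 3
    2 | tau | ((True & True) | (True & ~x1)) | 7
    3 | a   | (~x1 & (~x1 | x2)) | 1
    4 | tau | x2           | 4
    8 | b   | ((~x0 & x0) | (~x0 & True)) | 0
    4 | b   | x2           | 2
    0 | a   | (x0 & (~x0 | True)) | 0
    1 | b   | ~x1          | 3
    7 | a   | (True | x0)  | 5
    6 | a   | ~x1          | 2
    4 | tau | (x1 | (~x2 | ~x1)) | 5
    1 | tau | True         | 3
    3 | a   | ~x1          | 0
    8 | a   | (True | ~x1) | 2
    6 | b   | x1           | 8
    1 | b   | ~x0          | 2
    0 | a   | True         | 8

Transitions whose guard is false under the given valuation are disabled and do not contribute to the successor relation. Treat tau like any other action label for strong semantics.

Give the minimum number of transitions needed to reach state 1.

Breadth-first toward 1:
  L0 = {0}
  L1 = {8}
  L2 = {2}
  L3 = {7}
  L4 = {5}
  L5 = {3}
  L6 = {1}
first hit 1 at d=6 via a·a·tau·a·b·a

Answer: 6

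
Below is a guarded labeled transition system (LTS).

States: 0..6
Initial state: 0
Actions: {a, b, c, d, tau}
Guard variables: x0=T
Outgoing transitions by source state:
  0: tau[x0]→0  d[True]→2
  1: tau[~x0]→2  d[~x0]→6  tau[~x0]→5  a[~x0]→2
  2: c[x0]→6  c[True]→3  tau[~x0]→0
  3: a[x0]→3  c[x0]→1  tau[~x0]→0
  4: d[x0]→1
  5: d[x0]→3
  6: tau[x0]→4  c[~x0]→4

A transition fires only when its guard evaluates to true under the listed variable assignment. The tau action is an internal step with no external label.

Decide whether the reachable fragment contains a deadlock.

Answer: DEADLOCK at state 1

Analysis:
Reachable = {0,1,2,3,4,6}
  0: d→2  tau→0  [2 out]
  1: ∅  [STUCK]
  2: c→3  c→6  [2 out]
  3: a→3  c→1  [2 out]
  4: d→1  [1 out]
  6: tau→4  [1 out]
trace reaching 1: d·c·c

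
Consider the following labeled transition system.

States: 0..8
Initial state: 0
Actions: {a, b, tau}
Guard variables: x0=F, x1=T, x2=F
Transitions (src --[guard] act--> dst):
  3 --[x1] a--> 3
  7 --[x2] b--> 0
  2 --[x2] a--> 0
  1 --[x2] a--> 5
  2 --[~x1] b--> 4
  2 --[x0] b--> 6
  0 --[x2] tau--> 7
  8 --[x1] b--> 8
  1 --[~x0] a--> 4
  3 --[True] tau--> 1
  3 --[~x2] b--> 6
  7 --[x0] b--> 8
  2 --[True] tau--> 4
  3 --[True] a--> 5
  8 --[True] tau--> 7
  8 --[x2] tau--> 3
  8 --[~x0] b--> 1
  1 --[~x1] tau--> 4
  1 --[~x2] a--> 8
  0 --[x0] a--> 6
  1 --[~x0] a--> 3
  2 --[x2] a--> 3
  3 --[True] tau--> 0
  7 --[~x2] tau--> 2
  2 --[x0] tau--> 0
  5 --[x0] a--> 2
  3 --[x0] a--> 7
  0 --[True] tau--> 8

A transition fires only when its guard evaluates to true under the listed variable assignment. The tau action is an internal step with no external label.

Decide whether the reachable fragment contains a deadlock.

Answer: DEADLOCK at state 4

Trace:
Reach set: {0,1,2,3,4,5,6,7,8}
  0: tau→8  [1 exit(s)]
  1: a→3  a→4  a→8  [3 exit(s)]
  2: tau→4  [1 exit(s)]
  3: a→3  a→5  b→6  tau→0  tau→1  [5 exit(s)]
  4: ∅  [STUCK]
  5: ∅  [STUCK]
  6: ∅  [STUCK]
  7: tau→2  [1 exit(s)]
  8: b→1  b→8  tau→7  [3 exit(s)]
witness 4: tau·b·a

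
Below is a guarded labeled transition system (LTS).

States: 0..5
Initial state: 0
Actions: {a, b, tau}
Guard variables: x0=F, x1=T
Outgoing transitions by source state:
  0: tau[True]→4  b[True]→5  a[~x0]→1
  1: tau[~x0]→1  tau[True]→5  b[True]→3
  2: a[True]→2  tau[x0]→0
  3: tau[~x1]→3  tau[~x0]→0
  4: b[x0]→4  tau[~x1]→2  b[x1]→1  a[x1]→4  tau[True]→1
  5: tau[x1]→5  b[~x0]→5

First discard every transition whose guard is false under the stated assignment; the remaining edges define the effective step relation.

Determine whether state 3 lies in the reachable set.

Answer: REACHABLE

Analysis:
After dropping false guards: 13 live edges.
depth 0: {0}
depth 1: {1,4,5}  cumulative {0,1,4,5}
depth 2: {3}  cumulative {0,1,3,4,5}
Reach set: {0,1,3,4,5}
witness 3: a·b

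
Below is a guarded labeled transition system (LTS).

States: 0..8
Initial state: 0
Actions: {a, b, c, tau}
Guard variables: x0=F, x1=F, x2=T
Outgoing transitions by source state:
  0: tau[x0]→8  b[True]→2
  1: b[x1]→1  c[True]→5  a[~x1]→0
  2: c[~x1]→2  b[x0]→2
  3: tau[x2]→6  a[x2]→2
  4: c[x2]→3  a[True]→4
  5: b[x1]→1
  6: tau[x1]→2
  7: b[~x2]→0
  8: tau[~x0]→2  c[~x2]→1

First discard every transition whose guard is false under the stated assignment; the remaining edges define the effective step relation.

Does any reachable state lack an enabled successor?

R = {0,2}
  0: b→2  [1 out]
  2: c→2  [1 out]

Answer: DEADLOCK-FREE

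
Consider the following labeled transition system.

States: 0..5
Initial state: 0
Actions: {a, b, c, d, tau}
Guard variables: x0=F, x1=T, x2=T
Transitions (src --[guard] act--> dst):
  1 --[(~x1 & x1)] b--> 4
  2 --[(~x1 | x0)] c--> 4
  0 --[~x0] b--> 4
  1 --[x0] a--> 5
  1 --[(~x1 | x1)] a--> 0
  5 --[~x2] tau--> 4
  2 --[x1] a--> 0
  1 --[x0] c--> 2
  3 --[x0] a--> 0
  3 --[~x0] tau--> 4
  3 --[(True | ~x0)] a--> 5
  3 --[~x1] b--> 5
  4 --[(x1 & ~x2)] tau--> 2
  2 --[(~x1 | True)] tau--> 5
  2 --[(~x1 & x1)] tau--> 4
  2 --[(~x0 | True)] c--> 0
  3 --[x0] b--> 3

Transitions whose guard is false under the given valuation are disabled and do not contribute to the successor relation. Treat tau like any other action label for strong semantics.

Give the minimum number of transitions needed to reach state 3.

Answer: UNREACHABLE

Trace:
Layered search for 3:
  L0 = {0}
  L1 = {4}
3 never appears.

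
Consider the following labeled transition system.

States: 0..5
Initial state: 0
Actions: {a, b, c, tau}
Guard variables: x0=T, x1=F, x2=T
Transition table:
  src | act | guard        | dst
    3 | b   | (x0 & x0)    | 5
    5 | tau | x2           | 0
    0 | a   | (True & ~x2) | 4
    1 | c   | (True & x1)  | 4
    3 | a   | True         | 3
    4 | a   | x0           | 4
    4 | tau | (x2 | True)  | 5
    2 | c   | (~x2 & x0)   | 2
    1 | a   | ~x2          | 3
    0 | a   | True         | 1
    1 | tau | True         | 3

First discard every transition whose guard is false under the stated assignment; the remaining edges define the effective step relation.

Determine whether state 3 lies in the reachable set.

Answer: REACHABLE

Trace:
After dropping false guards: 7 live edges.
L0 = {0}
L1 = {1}  total {0,1}
L2 = {3}  total {0,1,3}
L3 = {5}  total {0,1,3,5}
Reach set: {0,1,3,5}
Path to 3: a·tau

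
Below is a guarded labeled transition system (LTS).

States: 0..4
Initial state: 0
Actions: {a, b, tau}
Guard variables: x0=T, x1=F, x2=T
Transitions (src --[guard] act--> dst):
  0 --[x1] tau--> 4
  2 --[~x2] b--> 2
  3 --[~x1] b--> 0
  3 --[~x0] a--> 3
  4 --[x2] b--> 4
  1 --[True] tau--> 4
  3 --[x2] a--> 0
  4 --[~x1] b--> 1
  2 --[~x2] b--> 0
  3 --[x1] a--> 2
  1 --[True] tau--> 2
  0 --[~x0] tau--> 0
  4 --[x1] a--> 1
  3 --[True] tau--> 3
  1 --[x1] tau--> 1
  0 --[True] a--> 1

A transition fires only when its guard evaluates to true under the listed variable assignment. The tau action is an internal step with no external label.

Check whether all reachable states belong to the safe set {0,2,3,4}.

Answer: INVARIANT VIOLATED at state 1

Working:
Allowed set {0,2,3,4}
Reachable = {0,1,2,4}
  0: ✓
  1: ✗ unsafe
  2: ✓
  4: ✓
counterexample path to 1: a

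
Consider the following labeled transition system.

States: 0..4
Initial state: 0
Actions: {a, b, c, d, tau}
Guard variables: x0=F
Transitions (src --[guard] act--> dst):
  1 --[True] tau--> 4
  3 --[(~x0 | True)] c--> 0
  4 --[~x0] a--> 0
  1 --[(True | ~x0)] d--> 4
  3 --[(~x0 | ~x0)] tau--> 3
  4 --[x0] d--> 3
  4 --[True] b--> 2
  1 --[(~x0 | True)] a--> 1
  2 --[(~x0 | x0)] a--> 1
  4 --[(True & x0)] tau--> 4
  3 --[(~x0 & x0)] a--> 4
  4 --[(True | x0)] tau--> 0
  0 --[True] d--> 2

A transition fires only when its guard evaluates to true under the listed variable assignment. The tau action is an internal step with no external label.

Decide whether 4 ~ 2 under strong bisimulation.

Answer: NOT BISIMILAR

Analysis:
Refine partition for ~:
  π0 = {{0,1,2,3,4}}
  π1 = {{0},{1},{2},{3},{4}}
5 equivalence class(es) (converged in 2)
[4]={4}  [2]={2}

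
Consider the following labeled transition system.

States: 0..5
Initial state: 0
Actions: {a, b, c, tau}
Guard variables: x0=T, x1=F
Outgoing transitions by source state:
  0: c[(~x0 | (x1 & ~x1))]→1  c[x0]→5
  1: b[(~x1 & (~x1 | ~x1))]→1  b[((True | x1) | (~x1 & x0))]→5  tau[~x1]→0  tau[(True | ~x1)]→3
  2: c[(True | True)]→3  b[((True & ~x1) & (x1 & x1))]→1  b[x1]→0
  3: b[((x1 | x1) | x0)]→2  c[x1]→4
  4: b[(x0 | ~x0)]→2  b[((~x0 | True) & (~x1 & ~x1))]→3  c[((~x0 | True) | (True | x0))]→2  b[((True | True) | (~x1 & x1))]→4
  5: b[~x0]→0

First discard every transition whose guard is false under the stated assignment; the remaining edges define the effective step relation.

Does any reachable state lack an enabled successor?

Answer: DEADLOCK at state 5

Working:
Reach set: {0,5}
  0: c→5  [deg 1]
  5: ∅  [STUCK]
witness 5: c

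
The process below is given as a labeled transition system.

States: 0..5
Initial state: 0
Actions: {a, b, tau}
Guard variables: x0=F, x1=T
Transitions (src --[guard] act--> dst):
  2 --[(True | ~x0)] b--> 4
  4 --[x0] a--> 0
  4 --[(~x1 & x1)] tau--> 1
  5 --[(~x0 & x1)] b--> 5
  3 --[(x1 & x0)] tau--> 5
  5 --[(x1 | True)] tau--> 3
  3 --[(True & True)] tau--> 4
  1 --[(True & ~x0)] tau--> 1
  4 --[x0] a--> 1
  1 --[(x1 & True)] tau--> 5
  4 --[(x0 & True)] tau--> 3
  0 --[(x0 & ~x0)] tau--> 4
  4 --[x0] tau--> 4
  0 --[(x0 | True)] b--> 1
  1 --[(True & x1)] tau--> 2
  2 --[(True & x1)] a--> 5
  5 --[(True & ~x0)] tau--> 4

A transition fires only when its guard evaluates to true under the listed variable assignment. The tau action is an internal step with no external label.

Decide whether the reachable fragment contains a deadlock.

R = {0,1,2,3,4,5}
  0: b→1  [1 exit(s)]
  1: tau→1  tau→2  tau→5  [3 exit(s)]
  2: a→5  b→4  [2 exit(s)]
  3: tau→4  [1 exit(s)]
  4: ∅  [STUCK]
  5: b→5  tau→3  tau→4  [3 exit(s)]
witness 4: b·tau·b

Answer: DEADLOCK at state 4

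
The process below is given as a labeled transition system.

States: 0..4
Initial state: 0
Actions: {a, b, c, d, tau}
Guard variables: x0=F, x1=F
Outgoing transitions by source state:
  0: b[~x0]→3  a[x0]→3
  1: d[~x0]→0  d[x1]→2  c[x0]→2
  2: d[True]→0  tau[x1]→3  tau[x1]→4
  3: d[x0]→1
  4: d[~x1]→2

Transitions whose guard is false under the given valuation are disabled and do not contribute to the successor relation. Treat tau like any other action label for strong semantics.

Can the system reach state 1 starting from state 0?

Answer: UNREACHABLE

Trace:
After dropping false guards: 4 live edges.
depth 0: {0}
depth 1: {3}  cumulative {0,3}
Reach set: {0,3}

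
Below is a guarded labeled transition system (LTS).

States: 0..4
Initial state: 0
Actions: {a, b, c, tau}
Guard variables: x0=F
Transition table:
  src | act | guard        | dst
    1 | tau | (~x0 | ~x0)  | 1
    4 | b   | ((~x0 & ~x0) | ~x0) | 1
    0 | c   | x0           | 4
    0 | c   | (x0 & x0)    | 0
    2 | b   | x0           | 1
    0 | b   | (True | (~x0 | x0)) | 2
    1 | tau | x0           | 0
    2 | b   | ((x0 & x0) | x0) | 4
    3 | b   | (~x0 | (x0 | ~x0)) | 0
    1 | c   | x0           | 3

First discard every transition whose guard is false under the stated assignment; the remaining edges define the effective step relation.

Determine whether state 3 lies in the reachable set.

Answer: UNREACHABLE

Trace:
After dropping false guards: 4 live edges.
depth 0: {0}
depth 1: {2}  total {0,2}
Reachable = {0,2}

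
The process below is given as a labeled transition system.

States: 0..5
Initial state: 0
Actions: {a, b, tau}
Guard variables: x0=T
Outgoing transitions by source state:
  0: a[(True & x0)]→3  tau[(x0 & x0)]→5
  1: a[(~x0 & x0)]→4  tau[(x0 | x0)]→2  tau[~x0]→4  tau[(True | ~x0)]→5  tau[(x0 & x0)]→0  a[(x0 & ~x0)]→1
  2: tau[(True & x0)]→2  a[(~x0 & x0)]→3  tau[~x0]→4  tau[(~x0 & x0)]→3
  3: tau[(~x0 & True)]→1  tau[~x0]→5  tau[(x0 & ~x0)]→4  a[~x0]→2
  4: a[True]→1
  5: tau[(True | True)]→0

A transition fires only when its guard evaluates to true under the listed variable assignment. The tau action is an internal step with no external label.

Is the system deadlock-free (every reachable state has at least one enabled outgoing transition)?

Answer: DEADLOCK at state 3

Trace:
R = {0,3,5}
  0: a→3  tau→5  [2 out]
  3: ∅  [STUCK]
  5: tau→0  [1 out]
witness 3: a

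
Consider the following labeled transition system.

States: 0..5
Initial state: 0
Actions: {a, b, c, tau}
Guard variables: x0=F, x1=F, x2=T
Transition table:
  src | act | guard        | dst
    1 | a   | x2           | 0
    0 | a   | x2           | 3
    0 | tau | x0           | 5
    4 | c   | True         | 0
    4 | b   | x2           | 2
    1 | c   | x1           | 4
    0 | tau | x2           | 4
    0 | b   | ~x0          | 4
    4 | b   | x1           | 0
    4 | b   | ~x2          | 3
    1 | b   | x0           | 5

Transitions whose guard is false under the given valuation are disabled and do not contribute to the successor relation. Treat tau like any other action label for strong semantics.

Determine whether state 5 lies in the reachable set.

Answer: UNREACHABLE

Analysis:
Guard filter leaves 6 enabled edge(s).
L0 = {0}
L1 = {3,4}  now seen {0,3,4}
L2 = {2}  now seen {0,2,3,4}
Reachable = {0,2,3,4}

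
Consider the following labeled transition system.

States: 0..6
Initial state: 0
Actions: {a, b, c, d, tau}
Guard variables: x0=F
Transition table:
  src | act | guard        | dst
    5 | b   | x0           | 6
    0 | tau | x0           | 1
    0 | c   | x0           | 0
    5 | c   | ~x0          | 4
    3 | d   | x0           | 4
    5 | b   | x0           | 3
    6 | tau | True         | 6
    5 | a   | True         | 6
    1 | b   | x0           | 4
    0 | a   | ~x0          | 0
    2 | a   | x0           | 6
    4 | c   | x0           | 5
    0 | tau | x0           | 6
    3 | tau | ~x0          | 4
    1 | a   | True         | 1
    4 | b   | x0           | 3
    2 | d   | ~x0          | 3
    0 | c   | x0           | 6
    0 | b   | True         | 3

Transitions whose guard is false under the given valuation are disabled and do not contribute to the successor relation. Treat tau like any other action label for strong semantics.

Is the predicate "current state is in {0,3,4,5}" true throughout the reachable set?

Allowed set {0,3,4,5}
Reachable = {0,3,4}
  0: ✓
  3: ✓
  4: ✓

Answer: INVARIANT HOLDS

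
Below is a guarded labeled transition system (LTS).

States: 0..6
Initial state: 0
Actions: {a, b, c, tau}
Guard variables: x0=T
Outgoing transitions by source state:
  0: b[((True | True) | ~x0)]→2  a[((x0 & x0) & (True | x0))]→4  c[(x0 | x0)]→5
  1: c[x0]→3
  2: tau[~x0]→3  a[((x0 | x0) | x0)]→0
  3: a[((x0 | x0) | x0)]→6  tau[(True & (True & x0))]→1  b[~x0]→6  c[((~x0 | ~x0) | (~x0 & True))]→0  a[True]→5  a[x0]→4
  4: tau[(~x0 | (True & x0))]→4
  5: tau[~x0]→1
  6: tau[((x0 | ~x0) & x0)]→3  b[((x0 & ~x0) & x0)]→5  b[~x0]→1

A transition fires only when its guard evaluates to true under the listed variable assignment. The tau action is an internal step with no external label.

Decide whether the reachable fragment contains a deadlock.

Answer: DEADLOCK at state 5

Working:
R = {0,2,4,5}
  0: a→4  b→2  c→5  [3 exit(s)]
  2: a→0  [1 exit(s)]
  4: tau→4  [1 exit(s)]
  5: ∅  [STUCK]
witness 5: c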